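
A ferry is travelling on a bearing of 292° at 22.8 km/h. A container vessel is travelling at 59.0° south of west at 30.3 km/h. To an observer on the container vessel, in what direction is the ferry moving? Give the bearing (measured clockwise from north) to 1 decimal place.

Taking east as x and north as y: ferry velocity = (-21.140, 8.541) km/h; container vessel velocity = (-15.606, -25.972) km/h.
Velocity of ferry relative to container vessel = (-21.140, 8.541) − (-15.606, -25.972) = (-5.534, 34.513) km/h.
Bearing = atan2(-5.53, 34.51) = 350.89° clockwise from north.

350.9°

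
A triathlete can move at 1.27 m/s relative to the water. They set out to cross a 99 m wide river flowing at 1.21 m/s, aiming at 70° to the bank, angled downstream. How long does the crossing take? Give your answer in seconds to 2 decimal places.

82.96 s

The component of the triathlete's velocity perpendicular to the bank is 1.27 × sin 70° = 1.193 m/s.
The current is parallel to the bank, so it does not affect the crossing time.
Time = 99 / 1.193 = 82.956 s.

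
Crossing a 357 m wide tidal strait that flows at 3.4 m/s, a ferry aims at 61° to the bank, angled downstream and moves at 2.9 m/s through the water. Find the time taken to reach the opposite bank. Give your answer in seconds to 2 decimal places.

140.75 s

The component of the ferry's velocity perpendicular to the bank is 2.9 × sin 61° = 2.536 m/s.
Only the cross-stream component determines the crossing time; the current contributes nothing perpendicular to the bank.
Time = 357 / 2.536 = 140.751 s.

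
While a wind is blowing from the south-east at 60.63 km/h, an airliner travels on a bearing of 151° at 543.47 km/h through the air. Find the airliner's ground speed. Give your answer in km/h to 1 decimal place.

485.5 km/h

Taking east as x and north as y: velocity relative to the air = (263.479, -475.330) km/h; the air relative to ground = (-42.872, 42.872) km/h.
Velocity relative to ground = (263.479, -475.330) + (-42.872, 42.872) = (220.608, -432.458) km/h.
Speed = |(220.608, -432.458)| = 485.476 km/h.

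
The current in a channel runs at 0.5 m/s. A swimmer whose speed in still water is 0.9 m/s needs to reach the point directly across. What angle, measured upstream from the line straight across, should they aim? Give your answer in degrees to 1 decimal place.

33.7°

To cancel the current, the upstream component of the swimmer's velocity must equal the flow: 0.9 sin θ = 0.5.
sin θ = 0.5 / 0.9 = 0.5556.
θ = arcsin(0.5556) = 33.749°.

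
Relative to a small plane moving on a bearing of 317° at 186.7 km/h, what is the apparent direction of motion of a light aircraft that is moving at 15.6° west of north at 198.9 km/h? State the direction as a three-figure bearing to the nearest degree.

Taking east as x and north as y: light aircraft velocity = (-53.488, 191.573) km/h; small plane velocity = (-127.329, 136.544) km/h.
Velocity of light aircraft relative to small plane = (-53.488, 191.573) − (-127.329, 136.544) = (73.841, 55.029) km/h.
Bearing = atan2(73.84, 55.03) = 53.31° clockwise from north.

053°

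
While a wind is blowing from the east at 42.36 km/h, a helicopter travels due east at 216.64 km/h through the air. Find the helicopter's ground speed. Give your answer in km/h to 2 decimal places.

174.28 km/h

Taking east as x and north as y: velocity relative to the air = (216.640, 0.000) km/h; the air relative to ground = (-42.360, 0.000) km/h.
Velocity relative to ground = (216.640, 0.000) + (-42.360, 0.000) = (174.280, 0.000) km/h.
Speed = |(174.280, 0.000)| = 174.280 km/h.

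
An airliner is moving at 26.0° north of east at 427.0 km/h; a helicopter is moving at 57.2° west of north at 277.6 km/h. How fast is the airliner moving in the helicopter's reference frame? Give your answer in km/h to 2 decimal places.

Taking east as x and north as y: airliner velocity = (383.785, 187.184) km/h; helicopter velocity = (-233.341, 150.378) km/h.
Velocity of airliner relative to helicopter = (383.785, 187.184) − (-233.341, 150.378) = (617.126, 36.806) km/h.
Magnitude = |(617.126, 36.806)| = 618.223 km/h.

618.22 km/h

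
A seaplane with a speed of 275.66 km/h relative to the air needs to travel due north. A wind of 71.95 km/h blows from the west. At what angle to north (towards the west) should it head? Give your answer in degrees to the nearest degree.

The wind pushes perpendicular to the desired track; the heading must have a component into the wind equal to 71.95 km/h: 275.66 sin θ = 71.95.
sin θ = 0.2610, so θ = 15.130°.

15°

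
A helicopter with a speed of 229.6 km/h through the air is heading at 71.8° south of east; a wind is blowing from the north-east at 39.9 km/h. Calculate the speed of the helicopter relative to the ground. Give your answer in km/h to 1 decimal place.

Taking east as x and north as y: velocity relative to the air = (71.712, -218.114) km/h; the air relative to ground = (-28.214, -28.214) km/h.
Velocity relative to ground = (71.712, -218.114) + (-28.214, -28.214) = (43.499, -246.327) km/h.
Speed = |(43.499, -246.327)| = 250.138 km/h.

250.1 km/h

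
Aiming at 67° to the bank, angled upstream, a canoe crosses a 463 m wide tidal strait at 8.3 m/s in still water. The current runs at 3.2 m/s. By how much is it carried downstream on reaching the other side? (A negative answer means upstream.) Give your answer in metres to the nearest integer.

Perpendicular speed = 7.640 m/s; crossing time = 463 / 7.640 = 60.601 s.
Net downstream speed = -0.043 m/s.
Drift = -0.043 × 60.601 = -2.610 m (upstream).

-3 m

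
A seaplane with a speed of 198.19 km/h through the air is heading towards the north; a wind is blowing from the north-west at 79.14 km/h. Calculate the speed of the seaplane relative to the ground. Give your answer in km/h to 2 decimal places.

Taking east as x and north as y: velocity relative to the air = (0.000, 198.190) km/h; the air relative to ground = (55.960, -55.960) km/h.
Velocity relative to ground = (0.000, 198.190) + (55.960, -55.960) = (55.960, 142.230) km/h.
Speed = |(55.960, 142.230)| = 152.842 km/h.

152.84 km/h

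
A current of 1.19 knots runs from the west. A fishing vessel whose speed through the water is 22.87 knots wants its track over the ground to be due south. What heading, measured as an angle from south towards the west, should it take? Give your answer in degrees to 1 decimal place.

The current pushes perpendicular to the desired track; the heading must have a component into the current equal to 1.19 knots: 22.87 sin θ = 1.19.
sin θ = 0.0520, so θ = 2.983°.

3.0°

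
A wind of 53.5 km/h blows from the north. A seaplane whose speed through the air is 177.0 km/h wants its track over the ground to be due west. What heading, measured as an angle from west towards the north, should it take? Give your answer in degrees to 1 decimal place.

17.6°

The wind pushes perpendicular to the desired track; the heading must have a component into the wind equal to 53.5 km/h: 177.0 sin θ = 53.5.
sin θ = 0.3023, so θ = 17.593°.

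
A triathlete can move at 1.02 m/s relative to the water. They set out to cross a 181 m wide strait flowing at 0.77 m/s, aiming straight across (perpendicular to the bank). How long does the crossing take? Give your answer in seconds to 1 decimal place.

177.5 s

The component of the triathlete's velocity perpendicular to the bank is 1.02 m/s.
The flow acts along the bank and has no component across it.
Time = 181 / 1.020 = 177.451 s.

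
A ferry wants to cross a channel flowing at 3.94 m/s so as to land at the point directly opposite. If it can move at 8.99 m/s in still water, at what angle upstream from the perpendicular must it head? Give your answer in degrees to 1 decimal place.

26.0°

To cancel the current, the upstream component of the ferry's velocity must equal the flow: 8.99 sin θ = 3.94.
sin θ = 3.94 / 8.99 = 0.4383.
θ = arcsin(0.4383) = 25.993°.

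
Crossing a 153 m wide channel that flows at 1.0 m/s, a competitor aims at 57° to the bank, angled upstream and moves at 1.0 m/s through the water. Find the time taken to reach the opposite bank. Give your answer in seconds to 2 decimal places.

The component of the competitor's velocity perpendicular to the bank is 1.0 × sin 57° = 0.839 m/s.
The current is parallel to the bank, so it does not affect the crossing time.
Time = 153 / 0.839 = 182.432 s.

182.43 s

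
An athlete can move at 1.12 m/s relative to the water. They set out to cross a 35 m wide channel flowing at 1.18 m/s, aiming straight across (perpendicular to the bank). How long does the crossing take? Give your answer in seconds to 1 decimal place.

The component of the athlete's velocity perpendicular to the bank is 1.12 m/s.
Only the cross-stream component determines the crossing time; the current contributes nothing perpendicular to the bank.
Time = 35 / 1.120 = 31.250 s.

31.3 s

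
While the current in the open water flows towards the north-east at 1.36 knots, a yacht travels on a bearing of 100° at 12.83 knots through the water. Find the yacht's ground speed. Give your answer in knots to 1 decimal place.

13.7 knots

Taking east as x and north as y: velocity relative to the water = (12.635, -2.228) knots; the water relative to ground = (0.962, 0.962) knots.
Velocity relative to ground = (12.635, -2.228) + (0.962, 0.962) = (13.597, -1.266) knots.
Speed = |(13.597, -1.266)| = 13.656 knots.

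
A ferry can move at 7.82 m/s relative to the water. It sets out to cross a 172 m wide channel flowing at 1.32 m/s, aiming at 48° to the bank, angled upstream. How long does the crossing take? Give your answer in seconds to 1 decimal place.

The component of the ferry's velocity perpendicular to the bank is 7.82 × sin 48° = 5.811 m/s.
Only the cross-stream component determines the crossing time; the current contributes nothing perpendicular to the bank.
Time = 172 / 5.811 = 29.597 s.

29.6 s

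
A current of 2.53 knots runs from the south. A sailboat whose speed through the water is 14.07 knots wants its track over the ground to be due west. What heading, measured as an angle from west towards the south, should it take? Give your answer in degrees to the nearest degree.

10°

The current pushes perpendicular to the desired track; the heading must have a component into the current equal to 2.53 knots: 14.07 sin θ = 2.53.
sin θ = 0.1798, so θ = 10.359°.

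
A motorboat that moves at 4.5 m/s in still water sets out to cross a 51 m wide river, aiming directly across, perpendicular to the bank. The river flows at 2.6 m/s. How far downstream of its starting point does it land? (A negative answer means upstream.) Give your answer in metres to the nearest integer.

Perpendicular speed = 4.500 m/s; crossing time = 51 / 4.500 = 11.333 s.
Net downstream speed = 2.600 m/s.
Drift = 2.600 × 11.333 = 29.467 m (downstream).

29 m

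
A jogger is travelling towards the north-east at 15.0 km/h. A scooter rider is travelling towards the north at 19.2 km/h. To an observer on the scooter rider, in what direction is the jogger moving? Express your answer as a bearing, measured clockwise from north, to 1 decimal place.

129.0°

Taking east as x and north as y: jogger velocity = (10.607, 10.607) km/h; scooter rider velocity = (0.000, 19.200) km/h.
Velocity of jogger relative to scooter rider = (10.607, 10.607) − (0.000, 19.200) = (10.607, -8.593) km/h.
Bearing = atan2(10.61, -8.59) = 129.01° clockwise from north.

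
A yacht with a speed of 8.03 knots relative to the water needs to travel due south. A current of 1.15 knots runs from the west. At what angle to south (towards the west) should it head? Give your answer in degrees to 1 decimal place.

8.2°

The current pushes perpendicular to the desired track; the heading must have a component into the current equal to 1.15 knots: 8.03 sin θ = 1.15.
sin θ = 0.1432, so θ = 8.234°.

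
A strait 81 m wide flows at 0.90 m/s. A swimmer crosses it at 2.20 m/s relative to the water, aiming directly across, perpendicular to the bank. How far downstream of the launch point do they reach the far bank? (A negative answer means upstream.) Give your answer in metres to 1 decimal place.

33.1 m

Perpendicular speed = 2.200 m/s; crossing time = 81 / 2.200 = 36.818 s.
Net downstream speed = 0.900 m/s.
Drift = 0.900 × 36.818 = 33.136 m (downstream).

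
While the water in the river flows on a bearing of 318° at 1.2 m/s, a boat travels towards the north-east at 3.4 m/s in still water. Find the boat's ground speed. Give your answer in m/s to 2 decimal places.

Taking east as x and north as y: velocity relative to the water = (2.404, 2.404) m/s; the water relative to ground = (-0.803, 0.892) m/s.
Velocity relative to ground = (2.404, 2.404) + (-0.803, 0.892) = (1.601, 3.296) m/s.
Speed = |(1.601, 3.296)| = 3.664 m/s.

3.66 m/s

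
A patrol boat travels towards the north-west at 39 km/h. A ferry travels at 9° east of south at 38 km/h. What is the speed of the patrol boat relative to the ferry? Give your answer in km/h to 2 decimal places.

Taking east as x and north as y: patrol boat velocity = (-27.577, 27.577) km/h; ferry velocity = (5.945, -37.532) km/h.
Velocity of patrol boat relative to ferry = (-27.577, 27.577) − (5.945, -37.532) = (-33.522, 65.109) km/h.
Magnitude = |(-33.522, 65.109)| = 73.232 km/h.

73.23 km/h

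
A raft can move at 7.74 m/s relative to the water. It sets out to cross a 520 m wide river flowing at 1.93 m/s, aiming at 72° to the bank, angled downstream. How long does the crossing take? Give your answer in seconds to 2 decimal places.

70.64 s

The component of the raft's velocity perpendicular to the bank is 7.74 × sin 72° = 7.361 m/s.
The current is parallel to the bank, so it does not affect the crossing time.
Time = 520 / 7.361 = 70.641 s.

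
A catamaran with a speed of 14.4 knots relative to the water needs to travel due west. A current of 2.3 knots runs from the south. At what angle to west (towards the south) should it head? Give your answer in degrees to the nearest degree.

9°

The current pushes perpendicular to the desired track; the heading must have a component into the current equal to 2.3 knots: 14.4 sin θ = 2.3.
sin θ = 0.1597, so θ = 9.191°.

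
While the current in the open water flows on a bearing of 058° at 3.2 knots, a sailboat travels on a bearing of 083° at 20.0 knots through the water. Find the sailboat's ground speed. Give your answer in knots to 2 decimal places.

Taking east as x and north as y: velocity relative to the water = (19.851, 2.437) knots; the water relative to ground = (2.714, 1.696) knots.
Velocity relative to ground = (19.851, 2.437) + (2.714, 1.696) = (22.565, 4.133) knots.
Speed = |(22.565, 4.133)| = 22.940 knots.

22.94 knots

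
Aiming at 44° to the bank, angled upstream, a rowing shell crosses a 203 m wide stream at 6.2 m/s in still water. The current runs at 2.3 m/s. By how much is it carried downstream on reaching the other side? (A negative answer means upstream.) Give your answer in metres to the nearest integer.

-102 m

Perpendicular speed = 4.307 m/s; crossing time = 203 / 4.307 = 47.134 s.
Net downstream speed = -2.160 m/s.
Drift = -2.160 × 47.134 = -101.805 m (upstream).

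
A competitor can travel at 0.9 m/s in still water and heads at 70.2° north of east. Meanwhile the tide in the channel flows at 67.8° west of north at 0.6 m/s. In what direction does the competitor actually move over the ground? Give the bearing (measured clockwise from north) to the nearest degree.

347°

Taking east as x and north as y: velocity relative to the water = (0.305, 0.847) m/s; the water relative to ground = (-0.556, 0.227) m/s.
Velocity relative to ground = (0.305, 0.847) + (-0.556, 0.227) = (-0.251, 1.073) m/s.
Bearing = atan2(-0.25, 1.07) = 346.86° clockwise from north.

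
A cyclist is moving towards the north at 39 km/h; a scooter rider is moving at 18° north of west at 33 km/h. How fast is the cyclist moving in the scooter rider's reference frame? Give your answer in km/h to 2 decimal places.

Taking east as x and north as y: cyclist velocity = (0.000, 39.000) km/h; scooter rider velocity = (-31.385, 10.198) km/h.
Velocity of cyclist relative to scooter rider = (0.000, 39.000) − (-31.385, 10.198) = (31.385, 28.802) km/h.
Magnitude = |(31.385, 28.802)| = 42.598 km/h.

42.60 km/h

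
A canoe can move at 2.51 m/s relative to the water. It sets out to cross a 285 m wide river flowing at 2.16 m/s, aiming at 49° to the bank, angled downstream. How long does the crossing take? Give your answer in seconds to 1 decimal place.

The component of the canoe's velocity perpendicular to the bank is 2.51 × sin 49° = 1.894 m/s.
The current is parallel to the bank, so it does not affect the crossing time.
Time = 285 / 1.894 = 150.450 s.

150.4 s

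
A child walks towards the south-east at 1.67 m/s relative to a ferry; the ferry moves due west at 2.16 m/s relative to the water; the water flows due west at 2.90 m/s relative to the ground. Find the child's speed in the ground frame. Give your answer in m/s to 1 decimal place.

In east/north components (m/s): child relative to ferry = (1.181, -1.181); ferry relative to water = (-2.160, 0.000); water relative to ground = (-2.900, 0.000).
Sum = (-3.879, -1.181) m/s.
Speed = |(-3.879, -1.181)| = 4.055 m/s.

4.1 m/s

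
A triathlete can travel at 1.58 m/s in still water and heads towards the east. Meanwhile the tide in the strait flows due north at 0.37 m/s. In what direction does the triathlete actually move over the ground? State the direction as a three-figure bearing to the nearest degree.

Taking east as x and north as y: velocity relative to the water = (1.580, 0.000) m/s; the water relative to ground = (0.000, 0.370) m/s.
Velocity relative to ground = (1.580, 0.000) + (0.000, 0.370) = (1.580, 0.370) m/s.
Bearing = atan2(1.58, 0.37) = 76.82° clockwise from north.

077°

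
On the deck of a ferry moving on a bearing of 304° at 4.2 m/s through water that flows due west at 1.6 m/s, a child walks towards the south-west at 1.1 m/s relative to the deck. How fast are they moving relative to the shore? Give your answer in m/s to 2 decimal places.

6.07 m/s

In east/north components (m/s): child relative to ferry = (-0.778, -0.778); ferry relative to water = (-3.482, 2.349); water relative to ground = (-1.600, 0.000).
Sum = (-5.860, 1.571) m/s.
Speed = |(-5.860, 1.571)| = 6.067 m/s.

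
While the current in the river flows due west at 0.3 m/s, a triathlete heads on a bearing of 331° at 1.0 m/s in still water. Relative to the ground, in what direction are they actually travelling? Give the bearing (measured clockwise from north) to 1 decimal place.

318.1°

Taking east as x and north as y: velocity relative to the water = (-0.485, 0.875) m/s; the water relative to ground = (-0.300, 0.000) m/s.
Velocity relative to ground = (-0.485, 0.875) + (-0.300, 0.000) = (-0.785, 0.875) m/s.
Bearing = atan2(-0.78, 0.87) = 318.10° clockwise from north.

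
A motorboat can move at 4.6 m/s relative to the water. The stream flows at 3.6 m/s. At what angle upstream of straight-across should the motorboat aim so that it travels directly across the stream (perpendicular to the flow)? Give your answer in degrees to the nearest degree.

52°

To cancel the current, the upstream component of the motorboat's velocity must equal the flow: 4.6 sin θ = 3.6.
sin θ = 3.6 / 4.6 = 0.7826.
θ = arcsin(0.7826) = 51.500°.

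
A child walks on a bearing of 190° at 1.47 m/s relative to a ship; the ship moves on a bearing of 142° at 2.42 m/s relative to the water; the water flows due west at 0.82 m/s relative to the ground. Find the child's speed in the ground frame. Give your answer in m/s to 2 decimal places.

3.38 m/s

In east/north components (m/s): child relative to ship = (-0.255, -1.448); ship relative to water = (1.490, -1.907); water relative to ground = (-0.820, 0.000).
Sum = (0.415, -3.355) m/s.
Speed = |(0.415, -3.355)| = 3.380 m/s.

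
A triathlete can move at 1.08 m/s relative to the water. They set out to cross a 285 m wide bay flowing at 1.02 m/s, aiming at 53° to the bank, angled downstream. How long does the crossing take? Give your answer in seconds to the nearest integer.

330 s

The component of the triathlete's velocity perpendicular to the bank is 1.08 × sin 53° = 0.863 m/s.
The current is parallel to the bank, so it does not affect the crossing time.
Time = 285 / 0.863 = 330.425 s.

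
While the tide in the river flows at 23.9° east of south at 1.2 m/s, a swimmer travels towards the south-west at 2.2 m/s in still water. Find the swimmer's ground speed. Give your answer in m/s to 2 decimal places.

2.86 m/s

Taking east as x and north as y: velocity relative to the water = (-1.556, -1.556) m/s; the water relative to ground = (0.486, -1.097) m/s.
Velocity relative to ground = (-1.556, -1.556) + (0.486, -1.097) = (-1.069, -2.653) m/s.
Speed = |(-1.069, -2.653)| = 2.860 m/s.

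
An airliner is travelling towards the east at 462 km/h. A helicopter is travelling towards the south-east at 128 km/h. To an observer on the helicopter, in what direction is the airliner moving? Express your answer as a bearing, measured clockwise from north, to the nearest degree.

Taking east as x and north as y: airliner velocity = (462.000, 0.000) km/h; helicopter velocity = (90.510, -90.510) km/h.
Velocity of airliner relative to helicopter = (462.000, 0.000) − (90.510, -90.510) = (371.490, 90.510) km/h.
Bearing = atan2(371.49, 90.51) = 76.31° clockwise from north.

076°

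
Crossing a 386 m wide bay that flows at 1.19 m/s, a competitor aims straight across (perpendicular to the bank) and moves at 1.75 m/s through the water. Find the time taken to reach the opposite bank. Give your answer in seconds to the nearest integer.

221 s

The component of the competitor's velocity perpendicular to the bank is 1.75 m/s.
Only the cross-stream component determines the crossing time; the current contributes nothing perpendicular to the bank.
Time = 386 / 1.750 = 220.571 s.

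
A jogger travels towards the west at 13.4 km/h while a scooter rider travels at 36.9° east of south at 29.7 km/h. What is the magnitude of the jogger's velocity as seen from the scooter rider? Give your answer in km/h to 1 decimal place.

39.2 km/h

Taking east as x and north as y: jogger velocity = (-13.400, 0.000) km/h; scooter rider velocity = (17.832, -23.751) km/h.
Velocity of jogger relative to scooter rider = (-13.400, 0.000) − (17.832, -23.751) = (-31.232, 23.751) km/h.
Magnitude = |(-31.232, 23.751)| = 39.237 km/h.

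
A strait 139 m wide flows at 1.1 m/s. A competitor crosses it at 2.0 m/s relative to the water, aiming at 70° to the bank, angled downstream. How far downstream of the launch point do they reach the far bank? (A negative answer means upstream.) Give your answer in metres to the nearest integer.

132 m

Perpendicular speed = 1.879 m/s; crossing time = 139 / 1.879 = 73.960 s.
Net downstream speed = 1.784 m/s.
Drift = 1.784 × 73.960 = 131.948 m (downstream).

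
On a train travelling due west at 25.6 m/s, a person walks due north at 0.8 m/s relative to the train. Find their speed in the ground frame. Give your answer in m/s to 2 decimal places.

25.61 m/s

Taking east as x and north as y: train velocity = (-25.600, 0.000) m/s; person velocity relative to train = (0.000, 0.800) m/s.
Velocity relative to ground = (-25.600, 0.000) + (0.000, 0.800) = (-25.600, 0.800) m/s.
Speed = |(-25.600, 0.800)| = 25.612 m/s.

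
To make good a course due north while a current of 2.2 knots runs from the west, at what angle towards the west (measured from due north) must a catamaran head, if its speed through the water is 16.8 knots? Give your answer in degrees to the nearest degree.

8°

The current pushes perpendicular to the desired track; the heading must have a component into the current equal to 2.2 knots: 16.8 sin θ = 2.2.
sin θ = 0.1310, so θ = 7.525°.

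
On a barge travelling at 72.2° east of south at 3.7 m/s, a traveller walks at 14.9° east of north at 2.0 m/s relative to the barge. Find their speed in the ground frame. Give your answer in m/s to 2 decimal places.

4.12 m/s

Taking east as x and north as y: barge velocity = (3.523, -1.131) m/s; traveller velocity relative to barge = (0.514, 1.933) m/s.
Velocity relative to ground = (3.523, -1.131) + (0.514, 1.933) = (4.037, 0.802) m/s.
Speed = |(4.037, 0.802)| = 4.116 m/s.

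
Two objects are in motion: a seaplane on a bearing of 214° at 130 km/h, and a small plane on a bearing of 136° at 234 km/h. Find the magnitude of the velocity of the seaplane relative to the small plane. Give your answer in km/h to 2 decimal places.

Taking east as x and north as y: seaplane velocity = (-72.695, -107.775) km/h; small plane velocity = (162.550, -168.326) km/h.
Velocity of seaplane relative to small plane = (-72.695, -107.775) − (162.550, -168.326) = (-235.245, 60.551) km/h.
Magnitude = |(-235.245, 60.551)| = 242.913 km/h.

242.91 km/h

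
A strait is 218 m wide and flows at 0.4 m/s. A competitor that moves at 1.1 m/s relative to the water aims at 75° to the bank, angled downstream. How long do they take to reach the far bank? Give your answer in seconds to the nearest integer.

205 s

The component of the competitor's velocity perpendicular to the bank is 1.1 × sin 75° = 1.063 m/s.
The current is parallel to the bank, so it does not affect the crossing time.
Time = 218 / 1.063 = 205.173 s.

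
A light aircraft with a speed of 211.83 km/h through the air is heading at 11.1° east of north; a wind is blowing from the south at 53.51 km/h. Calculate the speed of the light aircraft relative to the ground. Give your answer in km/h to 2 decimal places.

Taking east as x and north as y: velocity relative to the air = (40.782, 207.867) km/h; the air relative to ground = (0.000, 53.510) km/h.
Velocity relative to ground = (40.782, 207.867) + (0.000, 53.510) = (40.782, 261.377) km/h.
Speed = |(40.782, 261.377)| = 264.540 km/h.

264.54 km/h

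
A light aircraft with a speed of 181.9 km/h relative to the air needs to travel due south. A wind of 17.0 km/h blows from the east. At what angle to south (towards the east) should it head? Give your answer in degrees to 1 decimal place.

The wind pushes perpendicular to the desired track; the heading must have a component into the wind equal to 17.0 km/h: 181.9 sin θ = 17.0.
sin θ = 0.0935, so θ = 5.363°.

5.4°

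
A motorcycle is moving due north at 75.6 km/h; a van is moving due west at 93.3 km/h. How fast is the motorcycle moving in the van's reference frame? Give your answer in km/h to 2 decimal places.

Taking east as x and north as y: motorcycle velocity = (0.000, 75.600) km/h; van velocity = (-93.300, 0.000) km/h.
Velocity of motorcycle relative to van = (0.000, 75.600) − (-93.300, 0.000) = (93.300, 75.600) km/h.
Magnitude = |(93.300, 75.600)| = 120.084 km/h.

120.08 km/h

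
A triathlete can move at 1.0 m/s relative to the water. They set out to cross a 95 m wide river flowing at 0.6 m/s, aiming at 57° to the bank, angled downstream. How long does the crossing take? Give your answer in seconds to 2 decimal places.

113.27 s

The component of the triathlete's velocity perpendicular to the bank is 1.0 × sin 57° = 0.839 m/s.
Only the cross-stream component determines the crossing time; the current contributes nothing perpendicular to the bank.
Time = 95 / 0.839 = 113.275 s.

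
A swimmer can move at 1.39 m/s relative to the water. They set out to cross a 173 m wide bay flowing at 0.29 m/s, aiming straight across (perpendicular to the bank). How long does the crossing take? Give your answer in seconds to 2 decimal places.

124.46 s

The component of the swimmer's velocity perpendicular to the bank is 1.39 m/s.
The current is parallel to the bank, so it does not affect the crossing time.
Time = 173 / 1.390 = 124.460 s.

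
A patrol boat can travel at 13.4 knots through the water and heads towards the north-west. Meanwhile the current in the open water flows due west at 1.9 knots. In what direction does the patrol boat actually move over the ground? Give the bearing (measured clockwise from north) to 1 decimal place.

309.8°

Taking east as x and north as y: velocity relative to the water = (-9.475, 9.475) knots; the water relative to ground = (-1.900, 0.000) knots.
Velocity relative to ground = (-9.475, 9.475) + (-1.900, 0.000) = (-11.375, 9.475) knots.
Bearing = atan2(-11.38, 9.48) = 309.79° clockwise from north.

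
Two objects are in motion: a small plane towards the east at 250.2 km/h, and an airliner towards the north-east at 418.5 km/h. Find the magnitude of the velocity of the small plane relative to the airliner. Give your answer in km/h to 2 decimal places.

299.44 km/h

Taking east as x and north as y: small plane velocity = (250.200, 0.000) km/h; airliner velocity = (295.924, 295.924) km/h.
Velocity of small plane relative to airliner = (250.200, 0.000) − (295.924, 295.924) = (-45.724, -295.924) km/h.
Magnitude = |(-45.724, -295.924)| = 299.436 km/h.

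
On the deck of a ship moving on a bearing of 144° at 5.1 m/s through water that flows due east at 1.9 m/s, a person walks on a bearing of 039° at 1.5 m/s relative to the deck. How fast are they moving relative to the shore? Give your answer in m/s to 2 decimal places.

In east/north components (m/s): person relative to ship = (0.944, 1.166); ship relative to water = (2.998, -4.126); water relative to ground = (1.900, 0.000).
Sum = (5.842, -2.960) m/s.
Speed = |(5.842, -2.960)| = 6.549 m/s.

6.55 m/s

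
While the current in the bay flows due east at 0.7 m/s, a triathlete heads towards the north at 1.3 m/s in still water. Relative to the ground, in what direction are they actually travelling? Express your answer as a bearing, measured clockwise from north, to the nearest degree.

028°

Taking east as x and north as y: velocity relative to the water = (0.000, 1.300) m/s; the water relative to ground = (0.700, 0.000) m/s.
Velocity relative to ground = (0.000, 1.300) + (0.700, 0.000) = (0.700, 1.300) m/s.
Bearing = atan2(0.70, 1.30) = 28.30° clockwise from north.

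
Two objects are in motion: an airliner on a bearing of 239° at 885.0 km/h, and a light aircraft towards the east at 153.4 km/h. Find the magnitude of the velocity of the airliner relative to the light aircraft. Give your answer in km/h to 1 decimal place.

Taking east as x and north as y: airliner velocity = (-758.593, -455.809) km/h; light aircraft velocity = (153.400, 0.000) km/h.
Velocity of airliner relative to light aircraft = (-758.593, -455.809) − (153.400, 0.000) = (-911.993, -455.809) km/h.
Magnitude = |(-911.993, -455.809)| = 1019.555 km/h.

1019.6 km/h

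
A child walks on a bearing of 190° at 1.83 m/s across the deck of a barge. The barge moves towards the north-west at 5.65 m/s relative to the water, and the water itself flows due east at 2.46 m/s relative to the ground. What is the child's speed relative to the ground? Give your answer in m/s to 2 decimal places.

2.87 m/s

In east/north components (m/s): child relative to barge = (-0.318, -1.802); barge relative to water = (-3.995, 3.995); water relative to ground = (2.460, 0.000).
Sum = (-1.853, 2.193) m/s.
Speed = |(-1.853, 2.193)| = 2.871 m/s.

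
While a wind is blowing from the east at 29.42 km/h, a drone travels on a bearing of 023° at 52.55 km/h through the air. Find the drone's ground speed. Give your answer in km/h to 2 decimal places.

49.18 km/h

Taking east as x and north as y: velocity relative to the air = (20.533, 48.373) km/h; the air relative to ground = (-29.420, 0.000) km/h.
Velocity relative to ground = (20.533, 48.373) + (-29.420, 0.000) = (-8.887, 48.373) km/h.
Speed = |(-8.887, 48.373)| = 49.182 km/h.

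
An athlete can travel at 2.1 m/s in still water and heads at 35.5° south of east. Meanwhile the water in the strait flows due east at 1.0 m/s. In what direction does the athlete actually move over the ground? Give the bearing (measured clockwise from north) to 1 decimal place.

114.2°

Taking east as x and north as y: velocity relative to the water = (1.710, -1.219) m/s; the water relative to ground = (1.000, 0.000) m/s.
Velocity relative to ground = (1.710, -1.219) + (1.000, 0.000) = (2.710, -1.219) m/s.
Bearing = atan2(2.71, -1.22) = 114.23° clockwise from north.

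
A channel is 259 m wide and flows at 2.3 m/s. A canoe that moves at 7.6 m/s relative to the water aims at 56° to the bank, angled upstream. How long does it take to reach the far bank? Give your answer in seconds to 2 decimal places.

41.11 s

The component of the canoe's velocity perpendicular to the bank is 7.6 × sin 56° = 6.301 m/s.
Only the cross-stream component determines the crossing time; the current contributes nothing perpendicular to the bank.
Time = 259 / 6.301 = 41.107 s.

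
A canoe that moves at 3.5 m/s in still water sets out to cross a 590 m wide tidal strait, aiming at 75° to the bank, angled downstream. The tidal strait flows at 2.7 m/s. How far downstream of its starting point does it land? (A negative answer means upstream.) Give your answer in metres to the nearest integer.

629 m

Perpendicular speed = 3.381 m/s; crossing time = 590 / 3.381 = 174.518 s.
Net downstream speed = 3.606 m/s.
Drift = 3.606 × 174.518 = 629.289 m (downstream).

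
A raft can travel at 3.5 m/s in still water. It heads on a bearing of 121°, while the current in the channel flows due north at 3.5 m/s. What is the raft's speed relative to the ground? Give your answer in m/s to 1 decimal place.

3.4 m/s

Taking east as x and north as y: velocity relative to the water = (3.000, -1.803) m/s; the water relative to ground = (0.000, 3.500) m/s.
Velocity relative to ground = (3.000, -1.803) + (0.000, 3.500) = (3.000, 1.697) m/s.
Speed = |(3.000, 1.697)| = 3.447 m/s.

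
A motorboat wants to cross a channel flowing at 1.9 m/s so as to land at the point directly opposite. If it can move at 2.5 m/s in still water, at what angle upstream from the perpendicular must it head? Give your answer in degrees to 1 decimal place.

To cancel the current, the upstream component of the motorboat's velocity must equal the flow: 2.5 sin θ = 1.9.
sin θ = 1.9 / 2.5 = 0.7600.
θ = arcsin(0.7600) = 49.464°.

49.5°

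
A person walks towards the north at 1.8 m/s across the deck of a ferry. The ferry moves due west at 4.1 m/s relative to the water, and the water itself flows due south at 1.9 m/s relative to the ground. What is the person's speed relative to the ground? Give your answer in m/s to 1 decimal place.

4.1 m/s

In east/north components (m/s): person relative to ferry = (0.000, 1.800); ferry relative to water = (-4.100, 0.000); water relative to ground = (0.000, -1.900).
Sum = (-4.100, -0.100) m/s.
Speed = |(-4.100, -0.100)| = 4.101 m/s.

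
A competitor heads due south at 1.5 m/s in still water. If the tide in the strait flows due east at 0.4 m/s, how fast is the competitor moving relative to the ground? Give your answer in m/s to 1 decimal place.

1.6 m/s

Taking east as x and north as y: velocity relative to the water = (0.000, -1.500) m/s; the water relative to ground = (0.400, 0.000) m/s.
Velocity relative to ground = (0.000, -1.500) + (0.400, 0.000) = (0.400, -1.500) m/s.
Speed = |(0.400, -1.500)| = 1.552 m/s.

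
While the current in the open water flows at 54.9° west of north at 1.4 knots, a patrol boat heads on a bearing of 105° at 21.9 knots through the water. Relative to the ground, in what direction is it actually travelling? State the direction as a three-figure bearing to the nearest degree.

104°

Taking east as x and north as y: velocity relative to the water = (21.154, -5.668) knots; the water relative to ground = (-1.145, 0.805) knots.
Velocity relative to ground = (21.154, -5.668) + (-1.145, 0.805) = (20.008, -4.863) knots.
Bearing = atan2(20.01, -4.86) = 103.66° clockwise from north.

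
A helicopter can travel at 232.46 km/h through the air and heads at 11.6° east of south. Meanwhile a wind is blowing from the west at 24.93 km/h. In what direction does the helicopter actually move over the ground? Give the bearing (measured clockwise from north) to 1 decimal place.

Taking east as x and north as y: velocity relative to the air = (46.743, -227.712) km/h; the air relative to ground = (24.930, 0.000) km/h.
Velocity relative to ground = (46.743, -227.712) + (24.930, 0.000) = (71.673, -227.712) km/h.
Bearing = atan2(71.67, -227.71) = 162.53° clockwise from north.

162.5°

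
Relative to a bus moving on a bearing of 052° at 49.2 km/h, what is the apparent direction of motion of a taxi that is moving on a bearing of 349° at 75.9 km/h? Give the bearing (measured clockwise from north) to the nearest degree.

Taking east as x and north as y: taxi velocity = (-14.482, 74.506) km/h; bus velocity = (38.770, 30.291) km/h.
Velocity of taxi relative to bus = (-14.482, 74.506) − (38.770, 30.291) = (-53.253, 44.215) km/h.
Bearing = atan2(-53.25, 44.21) = 309.70° clockwise from north.

310°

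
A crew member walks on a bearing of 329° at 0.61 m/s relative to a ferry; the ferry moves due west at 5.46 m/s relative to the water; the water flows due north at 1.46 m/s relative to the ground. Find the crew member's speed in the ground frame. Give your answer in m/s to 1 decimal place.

In east/north components (m/s): crew member relative to ferry = (-0.314, 0.523); ferry relative to water = (-5.460, 0.000); water relative to ground = (0.000, 1.460).
Sum = (-5.774, 1.983) m/s.
Speed = |(-5.774, 1.983)| = 6.105 m/s.

6.1 m/s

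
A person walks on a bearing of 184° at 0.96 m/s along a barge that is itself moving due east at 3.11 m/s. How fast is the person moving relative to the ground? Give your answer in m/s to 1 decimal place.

3.2 m/s

Taking east as x and north as y: barge velocity = (3.110, 0.000) m/s; person velocity relative to barge = (-0.067, -0.958) m/s.
Velocity relative to ground = (3.110, 0.000) + (-0.067, -0.958) = (3.043, -0.958) m/s.
Speed = |(3.043, -0.958)| = 3.190 m/s.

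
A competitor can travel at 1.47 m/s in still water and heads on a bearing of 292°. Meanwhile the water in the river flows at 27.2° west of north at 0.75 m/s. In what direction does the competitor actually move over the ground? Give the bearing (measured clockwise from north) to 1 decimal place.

Taking east as x and north as y: velocity relative to the water = (-1.363, 0.551) m/s; the water relative to ground = (-0.343, 0.667) m/s.
Velocity relative to ground = (-1.363, 0.551) + (-0.343, 0.667) = (-1.706, 1.218) m/s.
Bearing = atan2(-1.71, 1.22) = 305.52° clockwise from north.

305.5°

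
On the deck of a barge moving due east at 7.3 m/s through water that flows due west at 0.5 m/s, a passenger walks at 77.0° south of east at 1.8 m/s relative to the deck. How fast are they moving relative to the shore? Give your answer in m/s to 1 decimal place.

In east/north components (m/s): passenger relative to barge = (0.405, -1.754); barge relative to water = (7.300, 0.000); water relative to ground = (-0.500, 0.000).
Sum = (7.205, -1.754) m/s.
Speed = |(7.205, -1.754)| = 7.415 m/s.

7.4 m/s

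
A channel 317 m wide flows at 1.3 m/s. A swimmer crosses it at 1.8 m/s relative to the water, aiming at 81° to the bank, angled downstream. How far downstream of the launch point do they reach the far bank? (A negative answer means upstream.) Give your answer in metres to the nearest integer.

282 m

Perpendicular speed = 1.778 m/s; crossing time = 317 / 1.778 = 178.306 s.
Net downstream speed = 1.582 m/s.
Drift = 1.582 × 178.306 = 282.006 m (downstream).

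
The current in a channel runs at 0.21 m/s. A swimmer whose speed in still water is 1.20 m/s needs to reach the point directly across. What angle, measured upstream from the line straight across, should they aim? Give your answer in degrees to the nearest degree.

10°

To cancel the current, the upstream component of the swimmer's velocity must equal the flow: 1.20 sin θ = 0.21.
sin θ = 0.21 / 1.20 = 0.1750.
θ = arcsin(0.1750) = 10.079°.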